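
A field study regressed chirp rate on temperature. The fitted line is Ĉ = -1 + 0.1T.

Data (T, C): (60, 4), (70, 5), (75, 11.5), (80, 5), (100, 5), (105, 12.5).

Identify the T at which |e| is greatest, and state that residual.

T=60: Ĉ = -1 + 0.1·60 = 5; e = 4 − 5 = -1
T=70: Ĉ = -1 + 0.1·70 = 6; e = 5 − 6 = -1
T=75: Ĉ = -1 + 0.1·75 = 6.5; e = 11.5 − 6.5 = 5
T=80: Ĉ = -1 + 0.1·80 = 7; e = 5 − 7 = -2
T=100: Ĉ = -1 + 0.1·100 = 9; e = 5 − 9 = -4
T=105: Ĉ = -1 + 0.1·105 = 9.5; e = 12.5 − 9.5 = 3
Largest |e| is 5 at T = 75, residual 5.

T = 75, e = 5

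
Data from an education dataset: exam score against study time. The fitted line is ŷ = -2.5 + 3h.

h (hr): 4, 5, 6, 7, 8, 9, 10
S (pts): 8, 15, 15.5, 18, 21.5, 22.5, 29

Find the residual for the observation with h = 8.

e = 0

ŷ = -2.5 + 3·8 = 21.5
e = 21.5 − 21.5 = 0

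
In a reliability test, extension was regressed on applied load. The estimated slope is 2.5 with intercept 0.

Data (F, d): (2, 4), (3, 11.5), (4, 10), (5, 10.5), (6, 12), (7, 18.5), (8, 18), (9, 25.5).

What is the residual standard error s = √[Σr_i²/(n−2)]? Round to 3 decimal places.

F=2: d̂ = 2.5·2 = 5; r = 4 − 5 = -1
F=3: d̂ = 2.5·3 = 7.5; r = 11.5 − 7.5 = 4
F=4: d̂ = 2.5·4 = 10; r = 10 − 10 = 0
F=5: d̂ = 2.5·5 = 12.5; r = 10.5 − 12.5 = -2
F=6: d̂ = 2.5·6 = 15; r = 12 − 15 = -3
F=7: d̂ = 2.5·7 = 17.5; r = 18.5 − 17.5 = 1
F=8: d̂ = 2.5·8 = 20; r = 18 − 20 = -2
F=9: d̂ = 2.5·9 = 22.5; r = 25.5 − 22.5 = 3
SSE = 1 + 16 + 0 + 4 + 9 + 1 + 4 + 9 = 44
s = √(44/6) = √7.33333 ≈ 2.708

s = 2.708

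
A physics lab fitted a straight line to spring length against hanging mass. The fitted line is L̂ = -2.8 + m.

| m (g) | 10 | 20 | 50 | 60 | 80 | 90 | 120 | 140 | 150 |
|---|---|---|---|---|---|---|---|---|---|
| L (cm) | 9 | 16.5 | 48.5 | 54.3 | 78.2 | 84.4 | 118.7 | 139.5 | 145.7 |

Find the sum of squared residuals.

m=10: L̂ = -2.8 + 10 = 7.2; e = 9 − 7.2 = 1.8
m=20: L̂ = -2.8 + 20 = 17.2; e = 16.5 − 17.2 = -0.7
m=50: L̂ = -2.8 + 50 = 47.2; e = 48.5 − 47.2 = 1.3
m=60: L̂ = -2.8 + 60 = 57.2; e = 54.3 − 57.2 = -2.9
m=80: L̂ = -2.8 + 80 = 77.2; e = 78.2 − 77.2 = 1
m=90: L̂ = -2.8 + 90 = 87.2; e = 84.4 − 87.2 = -2.8
m=120: L̂ = -2.8 + 120 = 117.2; e = 118.7 − 117.2 = 1.5
m=140: L̂ = -2.8 + 140 = 137.2; e = 139.5 − 137.2 = 2.3
m=150: L̂ = -2.8 + 150 = 147.2; e = 145.7 − 147.2 = -1.5
SSE = 3.24 + 0.49 + 1.69 + 8.41 + 1 + 7.84 + 2.25 + 5.29 + 2.25 = 32.46

SSE = 32.46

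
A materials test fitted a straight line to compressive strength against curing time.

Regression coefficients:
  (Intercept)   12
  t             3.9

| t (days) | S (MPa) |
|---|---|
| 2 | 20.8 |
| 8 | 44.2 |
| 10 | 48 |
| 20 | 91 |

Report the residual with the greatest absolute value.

t=2: ŷ = 12 + 3.9·2 = 19.8; e = 20.8 − 19.8 = 1
t=8: ŷ = 12 + 3.9·8 = 43.2; e = 44.2 − 43.2 = 1
t=10: ŷ = 12 + 3.9·10 = 51; e = 48 − 51 = -3
t=20: ŷ = 12 + 3.9·20 = 90; e = 91 − 90 = 1
Largest |e| is 3 at t = 10, residual -3.

e = -3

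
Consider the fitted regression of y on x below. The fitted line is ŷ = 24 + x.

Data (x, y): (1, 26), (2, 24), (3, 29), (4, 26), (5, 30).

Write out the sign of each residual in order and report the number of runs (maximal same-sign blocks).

x=1: ŷ = 24 + 1 = 25; e = 26 − 25 = 1
x=2: ŷ = 24 + 2 = 26; e = 24 − 26 = -2
x=3: ŷ = 24 + 3 = 27; e = 29 − 27 = 2
x=4: ŷ = 24 + 4 = 28; e = 26 − 28 = -2
x=5: ŷ = 24 + 5 = 29; e = 30 − 29 = 1
Signs: + − + − +
Runs: +×1, −×1, +×1, −×1, +×1 → 5

5 runs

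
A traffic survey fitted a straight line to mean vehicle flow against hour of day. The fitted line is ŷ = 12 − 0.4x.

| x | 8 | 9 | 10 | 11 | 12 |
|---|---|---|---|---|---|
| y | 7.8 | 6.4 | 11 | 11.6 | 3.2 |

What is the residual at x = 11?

ŷ = 12 − 0.4·11 = 7.6
e = 11.6 − 7.6 = 4

e = 4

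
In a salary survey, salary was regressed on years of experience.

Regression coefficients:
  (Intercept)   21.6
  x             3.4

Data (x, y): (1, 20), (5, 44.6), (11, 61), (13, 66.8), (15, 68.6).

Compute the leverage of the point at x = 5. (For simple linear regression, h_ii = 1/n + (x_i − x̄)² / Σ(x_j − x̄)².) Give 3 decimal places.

x̄ = (1 + 5 + 11 + 13 + 15)/5 = 9
Σ(x − x̄)² = 64 + 16 + 4 + 16 + 36 = 136
h = 1/5 + (-4)²/136 = 0.2 + 0.117647 = 0.318

h = 0.318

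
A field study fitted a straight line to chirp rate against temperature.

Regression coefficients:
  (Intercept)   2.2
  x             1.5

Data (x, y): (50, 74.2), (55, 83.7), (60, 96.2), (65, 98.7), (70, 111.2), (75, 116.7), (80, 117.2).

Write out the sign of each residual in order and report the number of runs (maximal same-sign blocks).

x=50: ŷ = 2.2 + 1.5·50 = 77.2; r = 74.2 − 77.2 = -3
x=55: ŷ = 2.2 + 1.5·55 = 84.7; r = 83.7 − 84.7 = -1
x=60: ŷ = 2.2 + 1.5·60 = 92.2; r = 96.2 − 92.2 = 4
x=65: ŷ = 2.2 + 1.5·65 = 99.7; r = 98.7 − 99.7 = -1
x=70: ŷ = 2.2 + 1.5·70 = 107.2; r = 111.2 − 107.2 = 4
x=75: ŷ = 2.2 + 1.5·75 = 114.7; r = 116.7 − 114.7 = 2
x=80: ŷ = 2.2 + 1.5·80 = 122.2; r = 117.2 − 122.2 = -5
Signs: − − + − + + −
Runs: −×2, +×1, −×1, +×2, −×1 → 5

5 runs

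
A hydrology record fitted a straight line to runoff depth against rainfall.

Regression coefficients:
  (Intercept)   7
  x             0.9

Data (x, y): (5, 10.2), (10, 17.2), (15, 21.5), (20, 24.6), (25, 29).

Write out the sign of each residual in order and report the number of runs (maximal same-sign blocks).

x=5: ŷ = 7 + 0.9·5 = 11.5; r = 10.2 − 11.5 = -1.3
x=10: ŷ = 7 + 0.9·10 = 16; r = 17.2 − 16 = 1.2
x=15: ŷ = 7 + 0.9·15 = 20.5; r = 21.5 − 20.5 = 1
x=20: ŷ = 7 + 0.9·20 = 25; r = 24.6 − 25 = -0.4
x=25: ŷ = 7 + 0.9·25 = 29.5; r = 29 − 29.5 = -0.5
Signs: − + + − −
Runs: −×1, +×2, −×2 → 3

3 runs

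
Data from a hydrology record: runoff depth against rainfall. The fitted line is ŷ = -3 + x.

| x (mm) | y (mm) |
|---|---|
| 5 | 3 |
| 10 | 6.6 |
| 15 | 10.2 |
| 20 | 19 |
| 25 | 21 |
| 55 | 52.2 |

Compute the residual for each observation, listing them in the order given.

x=5: ŷ = -3 + 5 = 2; r = 3 − 2 = 1
x=10: ŷ = -3 + 10 = 7; r = 6.6 − 7 = -0.4
x=15: ŷ = -3 + 15 = 12; r = 10.2 − 12 = -1.8
x=20: ŷ = -3 + 20 = 17; r = 19 − 17 = 2
x=25: ŷ = -3 + 25 = 22; r = 21 − 22 = -1
x=55: ŷ = -3 + 55 = 52; r = 52.2 − 52 = 0.2

1, -0.4, -1.8, 2, -1, 0.2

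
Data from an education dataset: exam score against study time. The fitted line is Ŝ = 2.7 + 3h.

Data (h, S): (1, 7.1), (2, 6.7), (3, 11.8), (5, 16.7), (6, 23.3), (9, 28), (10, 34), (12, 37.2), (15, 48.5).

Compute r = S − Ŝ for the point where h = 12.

r = -1.5

Ŝ = 2.7 + 3·12 = 38.7
r = 37.2 − 38.7 = -1.5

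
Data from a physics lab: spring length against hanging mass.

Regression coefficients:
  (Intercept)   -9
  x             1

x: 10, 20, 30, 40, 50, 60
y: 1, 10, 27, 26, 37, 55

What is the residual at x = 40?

ŷ = -9 + 40 = 31
e = 26 − 31 = -5

e = -5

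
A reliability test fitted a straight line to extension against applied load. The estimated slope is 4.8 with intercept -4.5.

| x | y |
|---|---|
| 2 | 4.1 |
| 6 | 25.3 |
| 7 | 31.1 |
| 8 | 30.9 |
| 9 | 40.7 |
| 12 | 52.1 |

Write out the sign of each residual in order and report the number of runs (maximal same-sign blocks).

5 runs

x=2: ŷ = -4.5 + 4.8·2 = 5.1; e = 4.1 − 5.1 = -1
x=6: ŷ = -4.5 + 4.8·6 = 24.3; e = 25.3 − 24.3 = 1
x=7: ŷ = -4.5 + 4.8·7 = 29.1; e = 31.1 − 29.1 = 2
x=8: ŷ = -4.5 + 4.8·8 = 33.9; e = 30.9 − 33.9 = -3
x=9: ŷ = -4.5 + 4.8·9 = 38.7; e = 40.7 − 38.7 = 2
x=12: ŷ = -4.5 + 4.8·12 = 53.1; e = 52.1 − 53.1 = -1
Signs: − + + − + −
Runs: −×1, +×2, −×1, +×1, −×1 → 5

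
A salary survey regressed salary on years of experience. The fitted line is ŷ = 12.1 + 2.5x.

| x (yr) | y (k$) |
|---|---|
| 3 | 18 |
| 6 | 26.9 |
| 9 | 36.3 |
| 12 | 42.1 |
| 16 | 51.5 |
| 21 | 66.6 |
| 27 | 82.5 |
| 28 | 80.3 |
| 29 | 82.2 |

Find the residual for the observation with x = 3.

e = -1.6

ŷ = 12.1 + 2.5·3 = 19.6
e = 18 − 19.6 = -1.6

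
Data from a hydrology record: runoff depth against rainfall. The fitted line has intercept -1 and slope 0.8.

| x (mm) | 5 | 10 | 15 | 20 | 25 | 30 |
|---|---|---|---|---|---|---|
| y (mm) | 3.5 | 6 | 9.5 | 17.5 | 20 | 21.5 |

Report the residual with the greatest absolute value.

e = 2.5

x=5: ŷ = -1 + 0.8·5 = 3; e = 3.5 − 3 = 0.5
x=10: ŷ = -1 + 0.8·10 = 7; e = 6 − 7 = -1
x=15: ŷ = -1 + 0.8·15 = 11; e = 9.5 − 11 = -1.5
x=20: ŷ = -1 + 0.8·20 = 15; e = 17.5 − 15 = 2.5
x=25: ŷ = -1 + 0.8·25 = 19; e = 20 − 19 = 1
x=30: ŷ = -1 + 0.8·30 = 23; e = 21.5 − 23 = -1.5
Largest |e| is 2.5 at x = 20, residual 2.5.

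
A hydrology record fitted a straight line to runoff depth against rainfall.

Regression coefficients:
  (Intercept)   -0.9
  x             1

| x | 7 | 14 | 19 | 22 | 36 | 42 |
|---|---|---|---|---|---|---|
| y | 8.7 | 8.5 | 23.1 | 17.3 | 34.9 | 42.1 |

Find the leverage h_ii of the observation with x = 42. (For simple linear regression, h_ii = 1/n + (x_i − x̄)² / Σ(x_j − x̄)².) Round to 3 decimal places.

h = 0.561

x̄ = (7 + 14 + 19 + 22 + 36 + 42)/6 = 23.3333
Σ(x − x̄)² = 266.778 + 87.1111 + 18.7778 + 1.77778 + 160.444 + 348.444 = 883.333
h = 1/6 + (18.6667)²/883.333 = 0.166667 + 0.394465 = 0.561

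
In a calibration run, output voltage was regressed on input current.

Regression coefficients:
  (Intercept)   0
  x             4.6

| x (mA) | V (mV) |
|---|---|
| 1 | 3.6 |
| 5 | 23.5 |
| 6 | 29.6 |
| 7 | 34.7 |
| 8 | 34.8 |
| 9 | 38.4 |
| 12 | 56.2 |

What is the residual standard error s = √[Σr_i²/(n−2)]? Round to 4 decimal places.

x=1: V̂ = 4.6·1 = 4.6; r = 3.6 − 4.6 = -1
x=5: V̂ = 4.6·5 = 23; r = 23.5 − 23 = 0.5
x=6: V̂ = 4.6·6 = 27.6; r = 29.6 − 27.6 = 2
x=7: V̂ = 4.6·7 = 32.2; r = 34.7 − 32.2 = 2.5
x=8: V̂ = 4.6·8 = 36.8; r = 34.8 − 36.8 = -2
x=9: V̂ = 4.6·9 = 41.4; r = 38.4 − 41.4 = -3
x=12: V̂ = 4.6·12 = 55.2; r = 56.2 − 55.2 = 1
SSE = 1 + 0.25 + 4 + 6.25 + 4 + 9 + 1 = 25.5
s = √(25.5/5) = √5.1 ≈ 2.2583

s = 2.2583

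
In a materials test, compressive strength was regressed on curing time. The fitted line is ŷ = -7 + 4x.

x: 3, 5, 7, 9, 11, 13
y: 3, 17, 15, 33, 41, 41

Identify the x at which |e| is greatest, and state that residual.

x=3: ŷ = -7 + 4·3 = 5; e = 3 − 5 = -2
x=5: ŷ = -7 + 4·5 = 13; e = 17 − 13 = 4
x=7: ŷ = -7 + 4·7 = 21; e = 15 − 21 = -6
x=9: ŷ = -7 + 4·9 = 29; e = 33 − 29 = 4
x=11: ŷ = -7 + 4·11 = 37; e = 41 − 37 = 4
x=13: ŷ = -7 + 4·13 = 45; e = 41 − 45 = -4
Largest |e| is 6 at x = 7, residual -6.

x = 7, e = -6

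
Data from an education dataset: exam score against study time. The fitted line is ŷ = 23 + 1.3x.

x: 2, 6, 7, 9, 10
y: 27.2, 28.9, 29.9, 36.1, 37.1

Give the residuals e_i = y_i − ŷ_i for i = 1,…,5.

x=2: ŷ = 23 + 1.3·2 = 25.6; e = 27.2 − 25.6 = 1.6
x=6: ŷ = 23 + 1.3·6 = 30.8; e = 28.9 − 30.8 = -1.9
x=7: ŷ = 23 + 1.3·7 = 32.1; e = 29.9 − 32.1 = -2.2
x=9: ŷ = 23 + 1.3·9 = 34.7; e = 36.1 − 34.7 = 1.4
x=10: ŷ = 23 + 1.3·10 = 36; e = 37.1 − 36 = 1.1

1.6, -1.9, -2.2, 1.4, 1.1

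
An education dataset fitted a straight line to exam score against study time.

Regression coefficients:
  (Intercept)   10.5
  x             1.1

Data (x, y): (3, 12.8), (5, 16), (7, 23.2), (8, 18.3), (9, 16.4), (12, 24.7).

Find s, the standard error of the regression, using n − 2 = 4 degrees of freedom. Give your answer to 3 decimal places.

x=3: ŷ = 10.5 + 1.1·3 = 13.8; r = 12.8 − 13.8 = -1
x=5: ŷ = 10.5 + 1.1·5 = 16; r = 16 − 16 = 0
x=7: ŷ = 10.5 + 1.1·7 = 18.2; r = 23.2 − 18.2 = 5
x=8: ŷ = 10.5 + 1.1·8 = 19.3; r = 18.3 − 19.3 = -1
x=9: ŷ = 10.5 + 1.1·9 = 20.4; r = 16.4 − 20.4 = -4
x=12: ŷ = 10.5 + 1.1·12 = 23.7; r = 24.7 − 23.7 = 1
SSE = 1 + 0 + 25 + 1 + 16 + 1 = 44
s = √(44/4) = √11 ≈ 3.317

s = 3.317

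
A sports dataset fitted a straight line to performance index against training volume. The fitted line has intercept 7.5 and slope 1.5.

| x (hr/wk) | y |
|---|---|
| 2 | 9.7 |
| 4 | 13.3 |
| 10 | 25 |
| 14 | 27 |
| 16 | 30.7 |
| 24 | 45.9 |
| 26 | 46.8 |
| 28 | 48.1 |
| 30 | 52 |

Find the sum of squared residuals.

SSE = 17.88

x=2: ŷ = 7.5 + 1.5·2 = 10.5; r = 9.7 − 10.5 = -0.8
x=4: ŷ = 7.5 + 1.5·4 = 13.5; r = 13.3 − 13.5 = -0.2
x=10: ŷ = 7.5 + 1.5·10 = 22.5; r = 25 − 22.5 = 2.5
x=14: ŷ = 7.5 + 1.5·14 = 28.5; r = 27 − 28.5 = -1.5
x=16: ŷ = 7.5 + 1.5·16 = 31.5; r = 30.7 − 31.5 = -0.8
x=24: ŷ = 7.5 + 1.5·24 = 43.5; r = 45.9 − 43.5 = 2.4
x=26: ŷ = 7.5 + 1.5·26 = 46.5; r = 46.8 − 46.5 = 0.3
x=28: ŷ = 7.5 + 1.5·28 = 49.5; r = 48.1 − 49.5 = -1.4
x=30: ŷ = 7.5 + 1.5·30 = 52.5; r = 52 − 52.5 = -0.5
SSE = 0.64 + 0.04 + 6.25 + 2.25 + 0.64 + 5.76 + 0.09 + 1.96 + 0.25 = 17.88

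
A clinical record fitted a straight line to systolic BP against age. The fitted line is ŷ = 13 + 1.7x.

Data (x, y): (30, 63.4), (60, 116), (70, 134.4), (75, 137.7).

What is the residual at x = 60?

r = 1

ŷ = 13 + 1.7·60 = 115
r = 116 − 115 = 1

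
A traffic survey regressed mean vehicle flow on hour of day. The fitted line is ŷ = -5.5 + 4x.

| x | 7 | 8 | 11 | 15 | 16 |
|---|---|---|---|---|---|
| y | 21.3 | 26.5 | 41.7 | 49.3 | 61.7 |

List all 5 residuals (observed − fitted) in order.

-1.2, 0, 3.2, -5.2, 3.2

x=7: ŷ = -5.5 + 4·7 = 22.5; r = 21.3 − 22.5 = -1.2
x=8: ŷ = -5.5 + 4·8 = 26.5; r = 26.5 − 26.5 = 0
x=11: ŷ = -5.5 + 4·11 = 38.5; r = 41.7 − 38.5 = 3.2
x=15: ŷ = -5.5 + 4·15 = 54.5; r = 49.3 − 54.5 = -5.2
x=16: ŷ = -5.5 + 4·16 = 58.5; r = 61.7 − 58.5 = 3.2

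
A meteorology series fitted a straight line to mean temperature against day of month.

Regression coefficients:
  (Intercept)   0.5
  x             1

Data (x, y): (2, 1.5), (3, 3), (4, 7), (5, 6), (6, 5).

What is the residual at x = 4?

ŷ = 0.5 + 4 = 4.5
r = 7 − 4.5 = 2.5

r = 2.5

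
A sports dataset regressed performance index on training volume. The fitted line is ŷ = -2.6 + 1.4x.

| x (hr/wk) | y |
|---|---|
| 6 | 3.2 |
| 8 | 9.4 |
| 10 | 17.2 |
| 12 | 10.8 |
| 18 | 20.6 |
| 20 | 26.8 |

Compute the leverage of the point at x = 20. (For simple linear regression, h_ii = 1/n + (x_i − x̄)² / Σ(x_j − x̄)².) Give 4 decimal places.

x̄ = (6 + 8 + 10 + 12 + 18 + 20)/6 = 12.3333
Σ(x − x̄)² = 40.1111 + 18.7778 + 5.44444 + 0.111111 + 32.1111 + 58.7778 = 155.333
h = 1/6 + (7.66667)²/155.333 = 0.166667 + 0.378398 = 0.5451

h = 0.5451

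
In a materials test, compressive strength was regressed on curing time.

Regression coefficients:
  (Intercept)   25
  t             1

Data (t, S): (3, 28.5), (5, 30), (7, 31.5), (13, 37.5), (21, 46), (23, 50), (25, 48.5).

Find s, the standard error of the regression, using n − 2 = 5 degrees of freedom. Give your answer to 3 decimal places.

s = 1.183

t=3: Ŝ = 25 + 3 = 28; e = 28.5 − 28 = 0.5
t=5: Ŝ = 25 + 5 = 30; e = 30 − 30 = 0
t=7: Ŝ = 25 + 7 = 32; e = 31.5 − 32 = -0.5
t=13: Ŝ = 25 + 13 = 38; e = 37.5 − 38 = -0.5
t=21: Ŝ = 25 + 21 = 46; e = 46 − 46 = 0
t=23: Ŝ = 25 + 23 = 48; e = 50 − 48 = 2
t=25: Ŝ = 25 + 25 = 50; e = 48.5 − 50 = -1.5
SSE = 0.25 + 0 + 0.25 + 0.25 + 0 + 4 + 2.25 = 7
s = √(7/5) = √1.4 ≈ 1.183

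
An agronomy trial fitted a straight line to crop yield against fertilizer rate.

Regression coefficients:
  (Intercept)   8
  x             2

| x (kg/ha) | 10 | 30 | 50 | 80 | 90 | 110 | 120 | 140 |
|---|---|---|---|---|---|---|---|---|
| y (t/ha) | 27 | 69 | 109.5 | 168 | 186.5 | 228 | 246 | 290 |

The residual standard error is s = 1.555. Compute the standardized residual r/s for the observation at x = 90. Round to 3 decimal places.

-0.965

ŷ = 8 + 2·90 = 188
r = 186.5 − 188 = -1.5
r/s = -1.5 / 1.555 = -0.965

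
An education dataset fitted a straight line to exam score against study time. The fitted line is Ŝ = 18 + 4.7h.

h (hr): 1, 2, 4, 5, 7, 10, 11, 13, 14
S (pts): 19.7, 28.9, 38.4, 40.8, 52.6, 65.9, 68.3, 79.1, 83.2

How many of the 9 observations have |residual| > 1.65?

2

h=1: Ŝ = 18 + 4.7·1 = 22.7; r = 19.7 − 22.7 = -3
h=2: Ŝ = 18 + 4.7·2 = 27.4; r = 28.9 − 27.4 = 1.5
h=4: Ŝ = 18 + 4.7·4 = 36.8; r = 38.4 − 36.8 = 1.6
h=5: Ŝ = 18 + 4.7·5 = 41.5; r = 40.8 − 41.5 = -0.7
h=7: Ŝ = 18 + 4.7·7 = 50.9; r = 52.6 − 50.9 = 1.7
h=10: Ŝ = 18 + 4.7·10 = 65; r = 65.9 − 65 = 0.9
h=11: Ŝ = 18 + 4.7·11 = 69.7; r = 68.3 − 69.7 = -1.4
h=13: Ŝ = 18 + 4.7·13 = 79.1; r = 79.1 − 79.1 = 0
h=14: Ŝ = 18 + 4.7·14 = 83.8; r = 83.2 − 83.8 = -0.6
|r| > 1.65: h=1 (|r|=3), h=7 (|r|=1.7) → 2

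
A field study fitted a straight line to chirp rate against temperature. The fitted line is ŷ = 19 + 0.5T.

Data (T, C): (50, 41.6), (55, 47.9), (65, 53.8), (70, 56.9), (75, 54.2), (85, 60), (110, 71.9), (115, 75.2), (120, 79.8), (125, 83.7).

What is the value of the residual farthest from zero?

e = 2.9

T=50: ŷ = 19 + 0.5·50 = 44; e = 41.6 − 44 = -2.4
T=55: ŷ = 19 + 0.5·55 = 46.5; e = 47.9 − 46.5 = 1.4
T=65: ŷ = 19 + 0.5·65 = 51.5; e = 53.8 − 51.5 = 2.3
T=70: ŷ = 19 + 0.5·70 = 54; e = 56.9 − 54 = 2.9
T=75: ŷ = 19 + 0.5·75 = 56.5; e = 54.2 − 56.5 = -2.3
T=85: ŷ = 19 + 0.5·85 = 61.5; e = 60 − 61.5 = -1.5
T=110: ŷ = 19 + 0.5·110 = 74; e = 71.9 − 74 = -2.1
T=115: ŷ = 19 + 0.5·115 = 76.5; e = 75.2 − 76.5 = -1.3
T=120: ŷ = 19 + 0.5·120 = 79; e = 79.8 − 79 = 0.8
T=125: ŷ = 19 + 0.5·125 = 81.5; e = 83.7 − 81.5 = 2.2
Largest |e| is 2.9 at T = 70, residual 2.9.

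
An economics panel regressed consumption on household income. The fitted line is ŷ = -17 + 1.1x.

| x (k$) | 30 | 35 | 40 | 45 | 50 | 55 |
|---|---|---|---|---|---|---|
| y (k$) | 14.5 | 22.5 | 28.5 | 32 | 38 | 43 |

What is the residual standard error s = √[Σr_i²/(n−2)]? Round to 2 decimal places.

x=30: ŷ = -17 + 1.1·30 = 16; r = 14.5 − 16 = -1.5
x=35: ŷ = -17 + 1.1·35 = 21.5; r = 22.5 − 21.5 = 1
x=40: ŷ = -17 + 1.1·40 = 27; r = 28.5 − 27 = 1.5
x=45: ŷ = -17 + 1.1·45 = 32.5; r = 32 − 32.5 = -0.5
x=50: ŷ = -17 + 1.1·50 = 38; r = 38 − 38 = 0
x=55: ŷ = -17 + 1.1·55 = 43.5; r = 43 − 43.5 = -0.5
SSE = 2.25 + 1 + 2.25 + 0.25 + 0 + 0.25 = 6
s = √(6/4) = √1.5 ≈ 1.22

s = 1.22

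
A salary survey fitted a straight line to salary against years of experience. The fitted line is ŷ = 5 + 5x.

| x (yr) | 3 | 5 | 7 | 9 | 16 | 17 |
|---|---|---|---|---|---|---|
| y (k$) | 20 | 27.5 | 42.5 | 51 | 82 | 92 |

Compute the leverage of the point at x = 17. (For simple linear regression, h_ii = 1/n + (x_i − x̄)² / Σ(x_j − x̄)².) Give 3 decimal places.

h = 0.502

x̄ = (3 + 5 + 7 + 9 + 16 + 17)/6 = 9.5
Σ(x − x̄)² = 42.25 + 20.25 + 6.25 + 0.25 + 42.25 + 56.25 = 167.5
h = 1/6 + (7.5)²/167.5 = 0.166667 + 0.335821 = 0.502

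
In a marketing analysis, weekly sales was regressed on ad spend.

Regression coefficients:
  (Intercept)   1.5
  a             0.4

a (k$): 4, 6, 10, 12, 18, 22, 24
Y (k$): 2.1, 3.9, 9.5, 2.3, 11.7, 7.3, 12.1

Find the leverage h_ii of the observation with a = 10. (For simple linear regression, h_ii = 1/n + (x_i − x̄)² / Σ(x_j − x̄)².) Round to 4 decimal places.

h = 0.1808

ā = (4 + 6 + 10 + 12 + 18 + 22 + 24)/7 = 13.7143
Σ(a − ā)² = 94.3673 + 59.5102 + 13.7959 + 2.93878 + 18.3673 + 68.6531 + 105.796 = 363.429
h = 1/7 + (-3.71429)²/363.429 = 0.142857 + 0.0379605 = 0.1808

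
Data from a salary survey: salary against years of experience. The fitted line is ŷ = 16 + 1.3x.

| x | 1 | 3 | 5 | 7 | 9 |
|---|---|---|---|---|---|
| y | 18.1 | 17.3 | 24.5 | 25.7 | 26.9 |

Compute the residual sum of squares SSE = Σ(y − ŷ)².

x=1: ŷ = 16 + 1.3·1 = 17.3; e = 18.1 − 17.3 = 0.8
x=3: ŷ = 16 + 1.3·3 = 19.9; e = 17.3 − 19.9 = -2.6
x=5: ŷ = 16 + 1.3·5 = 22.5; e = 24.5 − 22.5 = 2
x=7: ŷ = 16 + 1.3·7 = 25.1; e = 25.7 − 25.1 = 0.6
x=9: ŷ = 16 + 1.3·9 = 27.7; e = 26.9 − 27.7 = -0.8
SSE = 0.64 + 6.76 + 4 + 0.36 + 0.64 = 12.4

SSE = 12.4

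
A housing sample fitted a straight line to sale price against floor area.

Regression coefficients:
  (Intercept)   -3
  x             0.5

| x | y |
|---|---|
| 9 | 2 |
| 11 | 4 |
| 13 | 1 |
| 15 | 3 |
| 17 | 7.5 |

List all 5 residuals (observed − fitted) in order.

x=9: ŷ = -3 + 0.5·9 = 1.5; e = 2 − 1.5 = 0.5
x=11: ŷ = -3 + 0.5·11 = 2.5; e = 4 − 2.5 = 1.5
x=13: ŷ = -3 + 0.5·13 = 3.5; e = 1 − 3.5 = -2.5
x=15: ŷ = -3 + 0.5·15 = 4.5; e = 3 − 4.5 = -1.5
x=17: ŷ = -3 + 0.5·17 = 5.5; e = 7.5 − 5.5 = 2

0.5, 1.5, -2.5, -1.5, 2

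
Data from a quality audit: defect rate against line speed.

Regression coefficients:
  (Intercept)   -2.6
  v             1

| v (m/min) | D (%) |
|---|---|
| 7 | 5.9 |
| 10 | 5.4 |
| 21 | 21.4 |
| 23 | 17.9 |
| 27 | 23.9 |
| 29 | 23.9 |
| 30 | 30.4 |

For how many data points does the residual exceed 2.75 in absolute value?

2

v=7: ŷ = -2.6 + 7 = 4.4; r = 5.9 − 4.4 = 1.5
v=10: ŷ = -2.6 + 10 = 7.4; r = 5.4 − 7.4 = -2
v=21: ŷ = -2.6 + 21 = 18.4; r = 21.4 − 18.4 = 3
v=23: ŷ = -2.6 + 23 = 20.4; r = 17.9 − 20.4 = -2.5
v=27: ŷ = -2.6 + 27 = 24.4; r = 23.9 − 24.4 = -0.5
v=29: ŷ = -2.6 + 29 = 26.4; r = 23.9 − 26.4 = -2.5
v=30: ŷ = -2.6 + 30 = 27.4; r = 30.4 − 27.4 = 3
|r| > 2.75: v=21 (|r|=3), v=30 (|r|=3) → 2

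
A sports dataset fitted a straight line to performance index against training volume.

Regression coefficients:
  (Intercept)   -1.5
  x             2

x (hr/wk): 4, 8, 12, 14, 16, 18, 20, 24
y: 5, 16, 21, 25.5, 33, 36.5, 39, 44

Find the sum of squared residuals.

SSE = 24.5

x=4: ŷ = -1.5 + 2·4 = 6.5; r = 5 − 6.5 = -1.5
x=8: ŷ = -1.5 + 2·8 = 14.5; r = 16 − 14.5 = 1.5
x=12: ŷ = -1.5 + 2·12 = 22.5; r = 21 − 22.5 = -1.5
x=14: ŷ = -1.5 + 2·14 = 26.5; r = 25.5 − 26.5 = -1
x=16: ŷ = -1.5 + 2·16 = 30.5; r = 33 − 30.5 = 2.5
x=18: ŷ = -1.5 + 2·18 = 34.5; r = 36.5 − 34.5 = 2
x=20: ŷ = -1.5 + 2·20 = 38.5; r = 39 − 38.5 = 0.5
x=24: ŷ = -1.5 + 2·24 = 46.5; r = 44 − 46.5 = -2.5
SSE = 2.25 + 2.25 + 2.25 + 1 + 6.25 + 4 + 0.25 + 6.25 = 24.5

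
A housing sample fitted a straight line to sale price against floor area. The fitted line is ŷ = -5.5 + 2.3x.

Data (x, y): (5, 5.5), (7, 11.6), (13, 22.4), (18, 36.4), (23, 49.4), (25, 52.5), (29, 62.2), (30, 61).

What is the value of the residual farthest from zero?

x=5: ŷ = -5.5 + 2.3·5 = 6; e = 5.5 − 6 = -0.5
x=7: ŷ = -5.5 + 2.3·7 = 10.6; e = 11.6 − 10.6 = 1
x=13: ŷ = -5.5 + 2.3·13 = 24.4; e = 22.4 − 24.4 = -2
x=18: ŷ = -5.5 + 2.3·18 = 35.9; e = 36.4 − 35.9 = 0.5
x=23: ŷ = -5.5 + 2.3·23 = 47.4; e = 49.4 − 47.4 = 2
x=25: ŷ = -5.5 + 2.3·25 = 52; e = 52.5 − 52 = 0.5
x=29: ŷ = -5.5 + 2.3·29 = 61.2; e = 62.2 − 61.2 = 1
x=30: ŷ = -5.5 + 2.3·30 = 63.5; e = 61 − 63.5 = -2.5
Largest |e| is 2.5 at x = 30, residual -2.5.

e = -2.5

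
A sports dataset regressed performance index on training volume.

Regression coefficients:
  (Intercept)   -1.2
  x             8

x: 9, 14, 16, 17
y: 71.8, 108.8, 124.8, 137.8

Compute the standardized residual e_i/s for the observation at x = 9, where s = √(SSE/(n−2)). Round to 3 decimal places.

x=9: ŷ = -1.2 + 8·9 = 70.8; e = 71.8 − 70.8 = 1
x=14: ŷ = -1.2 + 8·14 = 110.8; e = 108.8 − 110.8 = -2
x=16: ŷ = -1.2 + 8·16 = 126.8; e = 124.8 − 126.8 = -2
x=17: ŷ = -1.2 + 8·17 = 134.8; e = 137.8 − 134.8 = 3
SSE = 1 + 4 + 4 + 9 = 18
s = √(18/2) = 3
e/s = 1 / 3 = 0.333

0.333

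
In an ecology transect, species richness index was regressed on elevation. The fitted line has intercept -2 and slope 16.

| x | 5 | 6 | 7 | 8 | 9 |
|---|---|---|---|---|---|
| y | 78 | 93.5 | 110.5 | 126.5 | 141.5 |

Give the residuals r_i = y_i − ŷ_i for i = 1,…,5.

x=5: ŷ = -2 + 16·5 = 78; r = 78 − 78 = 0
x=6: ŷ = -2 + 16·6 = 94; r = 93.5 − 94 = -0.5
x=7: ŷ = -2 + 16·7 = 110; r = 110.5 − 110 = 0.5
x=8: ŷ = -2 + 16·8 = 126; r = 126.5 − 126 = 0.5
x=9: ŷ = -2 + 16·9 = 142; r = 141.5 − 142 = -0.5

0, -0.5, 0.5, 0.5, -0.5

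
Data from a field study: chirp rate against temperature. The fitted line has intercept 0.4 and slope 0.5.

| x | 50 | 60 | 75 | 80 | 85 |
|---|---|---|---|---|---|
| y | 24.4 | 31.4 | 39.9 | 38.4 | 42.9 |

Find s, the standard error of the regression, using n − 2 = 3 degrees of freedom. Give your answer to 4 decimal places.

x=50: ŷ = 0.4 + 0.5·50 = 25.4; r = 24.4 − 25.4 = -1
x=60: ŷ = 0.4 + 0.5·60 = 30.4; r = 31.4 − 30.4 = 1
x=75: ŷ = 0.4 + 0.5·75 = 37.9; r = 39.9 − 37.9 = 2
x=80: ŷ = 0.4 + 0.5·80 = 40.4; r = 38.4 − 40.4 = -2
x=85: ŷ = 0.4 + 0.5·85 = 42.9; r = 42.9 − 42.9 = 0
SSE = 1 + 1 + 4 + 4 + 0 = 10
s = √(10/3) = √3.33333 ≈ 1.8257

s = 1.8257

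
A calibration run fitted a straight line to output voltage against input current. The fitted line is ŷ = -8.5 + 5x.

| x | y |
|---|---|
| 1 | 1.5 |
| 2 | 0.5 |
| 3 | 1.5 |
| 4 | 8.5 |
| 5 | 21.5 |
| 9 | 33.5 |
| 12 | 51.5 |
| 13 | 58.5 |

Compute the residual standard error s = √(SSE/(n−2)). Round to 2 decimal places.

x=1: ŷ = -8.5 + 5·1 = -3.5; r = 1.5 − (-3.5) = 5
x=2: ŷ = -8.5 + 5·2 = 1.5; r = 0.5 − 1.5 = -1
x=3: ŷ = -8.5 + 5·3 = 6.5; r = 1.5 − 6.5 = -5
x=4: ŷ = -8.5 + 5·4 = 11.5; r = 8.5 − 11.5 = -3
x=5: ŷ = -8.5 + 5·5 = 16.5; r = 21.5 − 16.5 = 5
x=9: ŷ = -8.5 + 5·9 = 36.5; r = 33.5 − 36.5 = -3
x=12: ŷ = -8.5 + 5·12 = 51.5; r = 51.5 − 51.5 = 0
x=13: ŷ = -8.5 + 5·13 = 56.5; r = 58.5 − 56.5 = 2
SSE = 25 + 1 + 25 + 9 + 25 + 9 + 0 + 4 = 98
s = √(98/6) = √16.3333 ≈ 4.04

s = 4.04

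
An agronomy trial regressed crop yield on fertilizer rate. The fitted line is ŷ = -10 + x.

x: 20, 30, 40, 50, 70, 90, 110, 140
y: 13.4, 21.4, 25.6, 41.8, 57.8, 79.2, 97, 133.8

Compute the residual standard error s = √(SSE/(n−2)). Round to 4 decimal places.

x=20: ŷ = -10 + 20 = 10; r = 13.4 − 10 = 3.4
x=30: ŷ = -10 + 30 = 20; r = 21.4 − 20 = 1.4
x=40: ŷ = -10 + 40 = 30; r = 25.6 − 30 = -4.4
x=50: ŷ = -10 + 50 = 40; r = 41.8 − 40 = 1.8
x=70: ŷ = -10 + 70 = 60; r = 57.8 − 60 = -2.2
x=90: ŷ = -10 + 90 = 80; r = 79.2 − 80 = -0.8
x=110: ŷ = -10 + 110 = 100; r = 97 − 100 = -3
x=140: ŷ = -10 + 140 = 130; r = 133.8 − 130 = 3.8
SSE = 11.56 + 1.96 + 19.36 + 3.24 + 4.84 + 0.64 + 9 + 14.44 = 65.04
s = √(65.04/6) = √10.84 ≈ 3.2924

s = 3.2924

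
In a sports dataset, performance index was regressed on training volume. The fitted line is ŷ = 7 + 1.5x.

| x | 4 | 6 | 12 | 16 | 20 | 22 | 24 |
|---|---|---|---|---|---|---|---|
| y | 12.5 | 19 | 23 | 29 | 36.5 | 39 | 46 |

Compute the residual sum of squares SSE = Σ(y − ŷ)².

SSE = 27.5

x=4: ŷ = 7 + 1.5·4 = 13; r = 12.5 − 13 = -0.5
x=6: ŷ = 7 + 1.5·6 = 16; r = 19 − 16 = 3
x=12: ŷ = 7 + 1.5·12 = 25; r = 23 − 25 = -2
x=16: ŷ = 7 + 1.5·16 = 31; r = 29 − 31 = -2
x=20: ŷ = 7 + 1.5·20 = 37; r = 36.5 − 37 = -0.5
x=22: ŷ = 7 + 1.5·22 = 40; r = 39 − 40 = -1
x=24: ŷ = 7 + 1.5·24 = 43; r = 46 − 43 = 3
SSE = 0.25 + 9 + 4 + 4 + 0.25 + 1 + 9 = 27.5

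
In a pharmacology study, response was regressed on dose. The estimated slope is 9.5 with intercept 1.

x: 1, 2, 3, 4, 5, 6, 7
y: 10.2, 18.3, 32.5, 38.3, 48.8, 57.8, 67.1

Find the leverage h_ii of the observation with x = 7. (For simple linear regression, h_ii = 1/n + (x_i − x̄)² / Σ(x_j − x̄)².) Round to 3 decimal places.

x̄ = (1 + 2 + 3 + 4 + 5 + 6 + 7)/7 = 4
Σ(x − x̄)² = 9 + 4 + 1 + 0 + 1 + 4 + 9 = 28
h = 1/7 + (3)²/28 = 0.142857 + 0.321429 = 0.464

h = 0.464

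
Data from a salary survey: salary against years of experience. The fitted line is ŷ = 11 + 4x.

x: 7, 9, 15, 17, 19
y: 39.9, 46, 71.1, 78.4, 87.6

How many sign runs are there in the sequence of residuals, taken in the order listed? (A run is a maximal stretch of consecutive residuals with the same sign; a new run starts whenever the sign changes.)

5 runs

x=7: ŷ = 11 + 4·7 = 39; r = 39.9 − 39 = 0.9
x=9: ŷ = 11 + 4·9 = 47; r = 46 − 47 = -1
x=15: ŷ = 11 + 4·15 = 71; r = 71.1 − 71 = 0.1
x=17: ŷ = 11 + 4·17 = 79; r = 78.4 − 79 = -0.6
x=19: ŷ = 11 + 4·19 = 87; r = 87.6 − 87 = 0.6
Signs: + − + − +
Runs: +×1, −×1, +×1, −×1, +×1 → 5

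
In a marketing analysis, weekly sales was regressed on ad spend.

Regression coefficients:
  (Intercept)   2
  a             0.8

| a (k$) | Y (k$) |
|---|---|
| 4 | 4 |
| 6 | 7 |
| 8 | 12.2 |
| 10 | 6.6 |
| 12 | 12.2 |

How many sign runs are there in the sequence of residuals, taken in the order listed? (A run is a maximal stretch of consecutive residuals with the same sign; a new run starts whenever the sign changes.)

4 runs

a=4: ŷ = 2 + 0.8·4 = 5.2; e = 4 − 5.2 = -1.2
a=6: ŷ = 2 + 0.8·6 = 6.8; e = 7 − 6.8 = 0.2
a=8: ŷ = 2 + 0.8·8 = 8.4; e = 12.2 − 8.4 = 3.8
a=10: ŷ = 2 + 0.8·10 = 10; e = 6.6 − 10 = -3.4
a=12: ŷ = 2 + 0.8·12 = 11.6; e = 12.2 − 11.6 = 0.6
Signs: − + + − +
Runs: −×1, +×2, −×1, +×1 → 4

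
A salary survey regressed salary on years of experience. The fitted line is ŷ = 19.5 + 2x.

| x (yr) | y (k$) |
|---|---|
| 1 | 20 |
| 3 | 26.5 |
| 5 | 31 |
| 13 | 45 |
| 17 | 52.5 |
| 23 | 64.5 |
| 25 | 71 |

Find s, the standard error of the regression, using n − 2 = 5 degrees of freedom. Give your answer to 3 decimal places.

x=1: ŷ = 19.5 + 2·1 = 21.5; e = 20 − 21.5 = -1.5
x=3: ŷ = 19.5 + 2·3 = 25.5; e = 26.5 − 25.5 = 1
x=5: ŷ = 19.5 + 2·5 = 29.5; e = 31 − 29.5 = 1.5
x=13: ŷ = 19.5 + 2·13 = 45.5; e = 45 − 45.5 = -0.5
x=17: ŷ = 19.5 + 2·17 = 53.5; e = 52.5 − 53.5 = -1
x=23: ŷ = 19.5 + 2·23 = 65.5; e = 64.5 − 65.5 = -1
x=25: ŷ = 19.5 + 2·25 = 69.5; e = 71 − 69.5 = 1.5
SSE = 2.25 + 1 + 2.25 + 0.25 + 1 + 1 + 2.25 = 10
s = √(10/5) = √2 ≈ 1.414

s = 1.414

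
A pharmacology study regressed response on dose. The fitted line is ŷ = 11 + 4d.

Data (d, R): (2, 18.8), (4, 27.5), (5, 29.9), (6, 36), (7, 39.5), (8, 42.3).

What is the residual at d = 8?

e = -0.7

ŷ = 11 + 4·8 = 43
e = 42.3 − 43 = -0.7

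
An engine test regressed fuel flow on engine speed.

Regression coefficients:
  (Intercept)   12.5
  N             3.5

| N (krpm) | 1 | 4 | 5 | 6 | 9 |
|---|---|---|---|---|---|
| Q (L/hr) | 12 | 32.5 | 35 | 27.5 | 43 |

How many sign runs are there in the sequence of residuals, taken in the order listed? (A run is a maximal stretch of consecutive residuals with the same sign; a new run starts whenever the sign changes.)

3 runs

N=1: ŷ = 12.5 + 3.5·1 = 16; r = 12 − 16 = -4
N=4: ŷ = 12.5 + 3.5·4 = 26.5; r = 32.5 − 26.5 = 6
N=5: ŷ = 12.5 + 3.5·5 = 30; r = 35 − 30 = 5
N=6: ŷ = 12.5 + 3.5·6 = 33.5; r = 27.5 − 33.5 = -6
N=9: ŷ = 12.5 + 3.5·9 = 44; r = 43 − 44 = -1
Signs: − + + − −
Runs: −×1, +×2, −×2 → 3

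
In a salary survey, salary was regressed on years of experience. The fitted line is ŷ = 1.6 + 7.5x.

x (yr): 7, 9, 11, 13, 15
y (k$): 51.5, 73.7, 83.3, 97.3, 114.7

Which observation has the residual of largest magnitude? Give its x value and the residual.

x = 9, r = 4.6

x=7: ŷ = 1.6 + 7.5·7 = 54.1; r = 51.5 − 54.1 = -2.6
x=9: ŷ = 1.6 + 7.5·9 = 69.1; r = 73.7 − 69.1 = 4.6
x=11: ŷ = 1.6 + 7.5·11 = 84.1; r = 83.3 − 84.1 = -0.8
x=13: ŷ = 1.6 + 7.5·13 = 99.1; r = 97.3 − 99.1 = -1.8
x=15: ŷ = 1.6 + 7.5·15 = 114.1; r = 114.7 − 114.1 = 0.6
Largest |r| is 4.6 at x = 9, residual 4.6.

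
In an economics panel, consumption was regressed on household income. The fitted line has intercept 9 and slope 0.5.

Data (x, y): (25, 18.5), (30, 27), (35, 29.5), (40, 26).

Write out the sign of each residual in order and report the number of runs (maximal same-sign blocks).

3 runs

x=25: ŷ = 9 + 0.5·25 = 21.5; e = 18.5 − 21.5 = -3
x=30: ŷ = 9 + 0.5·30 = 24; e = 27 − 24 = 3
x=35: ŷ = 9 + 0.5·35 = 26.5; e = 29.5 − 26.5 = 3
x=40: ŷ = 9 + 0.5·40 = 29; e = 26 − 29 = -3
Signs: − + + −
Runs: −×1, +×2, −×1 → 3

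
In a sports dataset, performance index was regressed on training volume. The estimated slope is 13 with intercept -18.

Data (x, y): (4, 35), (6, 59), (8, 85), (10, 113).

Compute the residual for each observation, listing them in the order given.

1, -1, -1, 1

x=4: ŷ = -18 + 13·4 = 34; r = 35 − 34 = 1
x=6: ŷ = -18 + 13·6 = 60; r = 59 − 60 = -1
x=8: ŷ = -18 + 13·8 = 86; r = 85 − 86 = -1
x=10: ŷ = -18 + 13·10 = 112; r = 113 − 112 = 1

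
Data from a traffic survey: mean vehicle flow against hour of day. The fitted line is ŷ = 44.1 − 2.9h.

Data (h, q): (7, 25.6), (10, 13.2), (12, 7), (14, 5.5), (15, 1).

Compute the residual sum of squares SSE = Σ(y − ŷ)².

SSE = 16.3

h=7: ŷ = 44.1 − 2.9·7 = 23.8; r = 25.6 − 23.8 = 1.8
h=10: ŷ = 44.1 − 2.9·10 = 15.1; r = 13.2 − 15.1 = -1.9
h=12: ŷ = 44.1 − 2.9·12 = 9.3; r = 7 − 9.3 = -2.3
h=14: ŷ = 44.1 − 2.9·14 = 3.5; r = 5.5 − 3.5 = 2
h=15: ŷ = 44.1 − 2.9·15 = 0.6; r = 1 − 0.6 = 0.4
SSE = 3.24 + 3.61 + 5.29 + 4 + 0.16 = 16.3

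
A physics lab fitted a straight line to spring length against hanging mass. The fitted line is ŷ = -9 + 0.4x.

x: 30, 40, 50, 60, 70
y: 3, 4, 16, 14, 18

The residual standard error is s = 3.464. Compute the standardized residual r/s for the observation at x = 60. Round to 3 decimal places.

ŷ = -9 + 0.4·60 = 15
r = 14 − 15 = -1
r/s = -1 / 3.464 = -0.289

-0.289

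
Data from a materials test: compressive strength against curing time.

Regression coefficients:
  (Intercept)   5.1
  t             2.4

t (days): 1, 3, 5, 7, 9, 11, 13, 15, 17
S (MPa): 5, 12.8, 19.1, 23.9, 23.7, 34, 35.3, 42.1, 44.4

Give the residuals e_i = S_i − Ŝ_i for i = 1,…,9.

-2.5, 0.5, 2, 2, -3, 2.5, -1, 1, -1.5

t=1: Ŝ = 5.1 + 2.4·1 = 7.5; e = 5 − 7.5 = -2.5
t=3: Ŝ = 5.1 + 2.4·3 = 12.3; e = 12.8 − 12.3 = 0.5
t=5: Ŝ = 5.1 + 2.4·5 = 17.1; e = 19.1 − 17.1 = 2
t=7: Ŝ = 5.1 + 2.4·7 = 21.9; e = 23.9 − 21.9 = 2
t=9: Ŝ = 5.1 + 2.4·9 = 26.7; e = 23.7 − 26.7 = -3
t=11: Ŝ = 5.1 + 2.4·11 = 31.5; e = 34 − 31.5 = 2.5
t=13: Ŝ = 5.1 + 2.4·13 = 36.3; e = 35.3 − 36.3 = -1
t=15: Ŝ = 5.1 + 2.4·15 = 41.1; e = 42.1 − 41.1 = 1
t=17: Ŝ = 5.1 + 2.4·17 = 45.9; e = 44.4 − 45.9 = -1.5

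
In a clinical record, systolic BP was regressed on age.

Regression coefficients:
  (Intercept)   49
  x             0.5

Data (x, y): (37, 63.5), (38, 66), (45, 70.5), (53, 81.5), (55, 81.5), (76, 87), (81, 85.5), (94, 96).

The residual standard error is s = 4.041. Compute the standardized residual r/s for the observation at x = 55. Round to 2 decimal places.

ŷ = 49 + 0.5·55 = 76.5
r = 81.5 − 76.5 = 5
r/s = 5 / 4.041 = 1.24

1.24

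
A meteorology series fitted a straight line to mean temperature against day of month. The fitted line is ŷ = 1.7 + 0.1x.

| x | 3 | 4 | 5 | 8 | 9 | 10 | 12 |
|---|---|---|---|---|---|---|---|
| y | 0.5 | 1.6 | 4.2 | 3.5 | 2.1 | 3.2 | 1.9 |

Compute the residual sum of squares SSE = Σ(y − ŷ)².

x=3: ŷ = 1.7 + 0.1·3 = 2; r = 0.5 − 2 = -1.5
x=4: ŷ = 1.7 + 0.1·4 = 2.1; r = 1.6 − 2.1 = -0.5
x=5: ŷ = 1.7 + 0.1·5 = 2.2; r = 4.2 − 2.2 = 2
x=8: ŷ = 1.7 + 0.1·8 = 2.5; r = 3.5 − 2.5 = 1
x=9: ŷ = 1.7 + 0.1·9 = 2.6; r = 2.1 − 2.6 = -0.5
x=10: ŷ = 1.7 + 0.1·10 = 2.7; r = 3.2 − 2.7 = 0.5
x=12: ŷ = 1.7 + 0.1·12 = 2.9; r = 1.9 − 2.9 = -1
SSE = 2.25 + 0.25 + 4 + 1 + 0.25 + 0.25 + 1 = 9

SSE = 9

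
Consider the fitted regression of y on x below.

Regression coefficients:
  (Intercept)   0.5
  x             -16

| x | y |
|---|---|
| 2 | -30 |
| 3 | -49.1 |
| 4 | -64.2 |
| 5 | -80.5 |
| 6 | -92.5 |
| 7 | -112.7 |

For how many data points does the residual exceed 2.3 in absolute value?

1

x=2: ŷ = 0.5 − 16·2 = -31.5; e = -30 − (-31.5) = 1.5
x=3: ŷ = 0.5 − 16·3 = -47.5; e = -49.1 − (-47.5) = -1.6
x=4: ŷ = 0.5 − 16·4 = -63.5; e = -64.2 − (-63.5) = -0.7
x=5: ŷ = 0.5 − 16·5 = -79.5; e = -80.5 − (-79.5) = -1
x=6: ŷ = 0.5 − 16·6 = -95.5; e = -92.5 − (-95.5) = 3
x=7: ŷ = 0.5 − 16·7 = -111.5; e = -112.7 − (-111.5) = -1.2
|e| > 2.3: x=6 (|e|=3) → 1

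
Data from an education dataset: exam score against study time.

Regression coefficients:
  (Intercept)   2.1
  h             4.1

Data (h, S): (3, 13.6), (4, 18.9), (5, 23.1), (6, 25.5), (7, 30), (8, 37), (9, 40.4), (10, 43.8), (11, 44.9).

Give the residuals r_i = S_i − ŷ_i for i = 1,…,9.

-0.8, 0.4, 0.5, -1.2, -0.8, 2.1, 1.4, 0.7, -2.3

h=3: ŷ = 2.1 + 4.1·3 = 14.4; r = 13.6 − 14.4 = -0.8
h=4: ŷ = 2.1 + 4.1·4 = 18.5; r = 18.9 − 18.5 = 0.4
h=5: ŷ = 2.1 + 4.1·5 = 22.6; r = 23.1 − 22.6 = 0.5
h=6: ŷ = 2.1 + 4.1·6 = 26.7; r = 25.5 − 26.7 = -1.2
h=7: ŷ = 2.1 + 4.1·7 = 30.8; r = 30 − 30.8 = -0.8
h=8: ŷ = 2.1 + 4.1·8 = 34.9; r = 37 − 34.9 = 2.1
h=9: ŷ = 2.1 + 4.1·9 = 39; r = 40.4 − 39 = 1.4
h=10: ŷ = 2.1 + 4.1·10 = 43.1; r = 43.8 − 43.1 = 0.7
h=11: ŷ = 2.1 + 4.1·11 = 47.2; r = 44.9 − 47.2 = -2.3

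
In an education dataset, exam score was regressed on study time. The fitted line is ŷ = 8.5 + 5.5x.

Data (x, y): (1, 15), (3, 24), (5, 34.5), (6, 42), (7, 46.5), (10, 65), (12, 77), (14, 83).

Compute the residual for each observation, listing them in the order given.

1, -1, -1.5, 0.5, -0.5, 1.5, 2.5, -2.5

x=1: ŷ = 8.5 + 5.5·1 = 14; e = 15 − 14 = 1
x=3: ŷ = 8.5 + 5.5·3 = 25; e = 24 − 25 = -1
x=5: ŷ = 8.5 + 5.5·5 = 36; e = 34.5 − 36 = -1.5
x=6: ŷ = 8.5 + 5.5·6 = 41.5; e = 42 − 41.5 = 0.5
x=7: ŷ = 8.5 + 5.5·7 = 47; e = 46.5 − 47 = -0.5
x=10: ŷ = 8.5 + 5.5·10 = 63.5; e = 65 − 63.5 = 1.5
x=12: ŷ = 8.5 + 5.5·12 = 74.5; e = 77 − 74.5 = 2.5
x=14: ŷ = 8.5 + 5.5·14 = 85.5; e = 83 − 85.5 = -2.5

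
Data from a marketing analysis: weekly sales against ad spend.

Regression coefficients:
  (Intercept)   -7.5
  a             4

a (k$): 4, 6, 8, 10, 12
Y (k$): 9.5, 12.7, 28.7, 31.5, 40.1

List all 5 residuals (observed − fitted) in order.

1, -3.8, 4.2, -1, -0.4

a=4: ŷ = -7.5 + 4·4 = 8.5; e = 9.5 − 8.5 = 1
a=6: ŷ = -7.5 + 4·6 = 16.5; e = 12.7 − 16.5 = -3.8
a=8: ŷ = -7.5 + 4·8 = 24.5; e = 28.7 − 24.5 = 4.2
a=10: ŷ = -7.5 + 4·10 = 32.5; e = 31.5 − 32.5 = -1
a=12: ŷ = -7.5 + 4·12 = 40.5; e = 40.1 − 40.5 = -0.4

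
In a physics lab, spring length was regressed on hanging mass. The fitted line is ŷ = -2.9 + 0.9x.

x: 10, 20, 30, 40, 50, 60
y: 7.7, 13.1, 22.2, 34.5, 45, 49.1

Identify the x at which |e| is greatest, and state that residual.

x=10: ŷ = -2.9 + 0.9·10 = 6.1; e = 7.7 − 6.1 = 1.6
x=20: ŷ = -2.9 + 0.9·20 = 15.1; e = 13.1 − 15.1 = -2
x=30: ŷ = -2.9 + 0.9·30 = 24.1; e = 22.2 − 24.1 = -1.9
x=40: ŷ = -2.9 + 0.9·40 = 33.1; e = 34.5 − 33.1 = 1.4
x=50: ŷ = -2.9 + 0.9·50 = 42.1; e = 45 − 42.1 = 2.9
x=60: ŷ = -2.9 + 0.9·60 = 51.1; e = 49.1 − 51.1 = -2
Largest |e| is 2.9 at x = 50, residual 2.9.

x = 50, e = 2.9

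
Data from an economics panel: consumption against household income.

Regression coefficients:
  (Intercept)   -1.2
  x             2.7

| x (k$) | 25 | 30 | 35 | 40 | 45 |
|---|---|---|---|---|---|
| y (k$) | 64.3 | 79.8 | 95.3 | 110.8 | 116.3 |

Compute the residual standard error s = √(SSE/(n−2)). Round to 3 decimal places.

x=25: ŷ = -1.2 + 2.7·25 = 66.3; r = 64.3 − 66.3 = -2
x=30: ŷ = -1.2 + 2.7·30 = 79.8; r = 79.8 − 79.8 = 0
x=35: ŷ = -1.2 + 2.7·35 = 93.3; r = 95.3 − 93.3 = 2
x=40: ŷ = -1.2 + 2.7·40 = 106.8; r = 110.8 − 106.8 = 4
x=45: ŷ = -1.2 + 2.7·45 = 120.3; r = 116.3 − 120.3 = -4
SSE = 4 + 0 + 4 + 16 + 16 = 40
s = √(40/3) = √13.3333 ≈ 3.651

s = 3.651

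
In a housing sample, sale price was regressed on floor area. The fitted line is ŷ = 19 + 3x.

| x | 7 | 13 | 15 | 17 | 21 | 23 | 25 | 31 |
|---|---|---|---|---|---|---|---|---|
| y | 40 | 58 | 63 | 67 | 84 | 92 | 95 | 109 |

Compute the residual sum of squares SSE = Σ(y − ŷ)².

SSE = 40

x=7: ŷ = 19 + 3·7 = 40; e = 40 − 40 = 0
x=13: ŷ = 19 + 3·13 = 58; e = 58 − 58 = 0
x=15: ŷ = 19 + 3·15 = 64; e = 63 − 64 = -1
x=17: ŷ = 19 + 3·17 = 70; e = 67 − 70 = -3
x=21: ŷ = 19 + 3·21 = 82; e = 84 − 82 = 2
x=23: ŷ = 19 + 3·23 = 88; e = 92 − 88 = 4
x=25: ŷ = 19 + 3·25 = 94; e = 95 − 94 = 1
x=31: ŷ = 19 + 3·31 = 112; e = 109 − 112 = -3
SSE = 0 + 0 + 1 + 9 + 4 + 16 + 1 + 9 = 40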